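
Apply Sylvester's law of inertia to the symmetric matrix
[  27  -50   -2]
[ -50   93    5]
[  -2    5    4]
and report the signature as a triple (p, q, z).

Answer: (2, 1, 0)

Derivation:
step 0: pivot 27 → sign +
step 1: pivot 11/27 → sign +
step 2: pivot -3/11 → sign −
signature = (2, 1, 0)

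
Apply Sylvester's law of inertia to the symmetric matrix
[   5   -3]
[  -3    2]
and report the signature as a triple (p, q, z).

Answer: (2, 0, 0)

Derivation:
step 0: pivot 5 → sign +
step 1: pivot 1/5 → sign +
signature = (2, 0, 0)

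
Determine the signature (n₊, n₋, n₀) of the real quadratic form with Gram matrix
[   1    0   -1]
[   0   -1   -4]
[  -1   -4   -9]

Answer: (2, 1, 0)

Derivation:
step 0: pivot 1 → sign +
step 1: pivot -1 → sign −
step 2: pivot 6 → sign +
signature = (2, 1, 0)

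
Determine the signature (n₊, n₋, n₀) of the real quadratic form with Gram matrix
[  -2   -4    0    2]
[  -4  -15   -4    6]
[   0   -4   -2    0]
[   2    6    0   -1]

step 0: pivot -2 → sign −
step 1: pivot -7 → sign −
step 2: pivot 2/7 → sign +
step 3: pivot -3 → sign −
signature = (1, 3, 0)

Answer: (1, 3, 0)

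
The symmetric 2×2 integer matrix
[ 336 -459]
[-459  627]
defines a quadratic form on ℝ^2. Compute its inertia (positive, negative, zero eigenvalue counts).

step 0: pivot 336 → sign +
step 1: pivot -3/112 → sign −
signature = (1, 1, 0)

Answer: (1, 1, 0)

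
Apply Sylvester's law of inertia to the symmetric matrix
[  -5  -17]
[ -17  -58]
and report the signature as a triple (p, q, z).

Answer: (0, 2, 0)

Derivation:
step 0: pivot -5 → sign −
step 1: pivot -1/5 → sign −
signature = (0, 2, 0)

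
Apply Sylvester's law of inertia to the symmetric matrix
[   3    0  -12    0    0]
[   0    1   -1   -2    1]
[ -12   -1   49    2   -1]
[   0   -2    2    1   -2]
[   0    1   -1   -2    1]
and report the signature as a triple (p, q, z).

Answer: (2, 1, 2)

Derivation:
step 0: pivot 3 → sign +
step 1: pivot 1 → sign +
step 2: pivot -3 → sign −
step 3: row/col 3 already zero → sign 0
step 4: row/col 4 already zero → sign 0
signature = (2, 1, 2)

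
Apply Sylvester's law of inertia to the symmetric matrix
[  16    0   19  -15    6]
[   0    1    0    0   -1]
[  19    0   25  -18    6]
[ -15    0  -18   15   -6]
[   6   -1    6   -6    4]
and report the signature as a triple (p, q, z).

Answer: (4, 0, 1)

Derivation:
step 0: pivot 16 → sign +
step 1: pivot 1 → sign +
step 2: pivot 39/16 → sign +
step 3: pivot 12/13 → sign +
step 4: row/col 4 already zero → sign 0
signature = (4, 0, 1)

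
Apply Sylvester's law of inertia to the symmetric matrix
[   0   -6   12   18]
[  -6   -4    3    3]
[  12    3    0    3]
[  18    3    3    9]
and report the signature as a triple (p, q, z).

step 0: pivot -4 → sign −
step 1: pivot 9 → sign +
step 2: pivot -4 → sign −
step 3: row/col 3 already zero → sign 0
signature = (1, 2, 1)

Answer: (1, 2, 1)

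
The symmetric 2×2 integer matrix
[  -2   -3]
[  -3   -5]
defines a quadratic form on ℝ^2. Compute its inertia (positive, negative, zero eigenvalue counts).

step 0: pivot -2 → sign −
step 1: pivot -1/2 → sign −
signature = (0, 2, 0)

Answer: (0, 2, 0)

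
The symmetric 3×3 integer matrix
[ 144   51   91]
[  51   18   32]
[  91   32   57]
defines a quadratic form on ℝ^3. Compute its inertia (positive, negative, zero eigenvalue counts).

Answer: (2, 1, 0)

Derivation:
step 0: pivot 144 → sign +
step 1: pivot -1/16 → sign −
step 2: pivot 1/3 → sign +
signature = (2, 1, 0)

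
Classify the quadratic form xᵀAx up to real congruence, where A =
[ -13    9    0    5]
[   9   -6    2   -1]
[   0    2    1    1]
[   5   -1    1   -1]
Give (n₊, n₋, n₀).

step 0: pivot -13 → sign −
step 1: pivot 3/13 → sign +
step 2: pivot -49/3 → sign −
step 3: pivot -1/49 → sign −
signature = (1, 3, 0)

Answer: (1, 3, 0)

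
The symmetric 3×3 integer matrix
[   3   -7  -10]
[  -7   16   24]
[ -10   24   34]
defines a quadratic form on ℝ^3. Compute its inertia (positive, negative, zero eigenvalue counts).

step 0: pivot 3 → sign +
step 1: pivot -1/3 → sign −
step 2: pivot 2 → sign +
signature = (2, 1, 0)

Answer: (2, 1, 0)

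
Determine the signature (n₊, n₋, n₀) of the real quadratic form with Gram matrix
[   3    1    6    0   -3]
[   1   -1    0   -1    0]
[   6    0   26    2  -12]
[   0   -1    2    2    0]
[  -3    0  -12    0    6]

Answer: (4, 1, 0)

Derivation:
step 0: pivot 3 → sign +
step 1: pivot -4/3 → sign −
step 2: pivot 17 → sign +
step 3: pivot 69/34 → sign +
step 4: pivot 3/23 → sign +
signature = (4, 1, 0)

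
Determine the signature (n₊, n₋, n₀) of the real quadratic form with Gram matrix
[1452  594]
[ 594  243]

Answer: (1, 0, 1)

Derivation:
step 0: pivot 1452 → sign +
step 1: row/col 1 already zero → sign 0
signature = (1, 0, 1)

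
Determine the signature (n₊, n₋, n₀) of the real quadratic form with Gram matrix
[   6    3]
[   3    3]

Answer: (2, 0, 0)

Derivation:
step 0: pivot 6 → sign +
step 1: pivot 3/2 → sign +
signature = (2, 0, 0)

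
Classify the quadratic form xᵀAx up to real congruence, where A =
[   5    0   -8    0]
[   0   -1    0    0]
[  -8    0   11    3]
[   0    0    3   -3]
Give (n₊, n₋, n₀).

Answer: (2, 2, 0)

Derivation:
step 0: pivot 5 → sign +
step 1: pivot -1 → sign −
step 2: pivot -9/5 → sign −
step 3: pivot 2 → sign +
signature = (2, 2, 0)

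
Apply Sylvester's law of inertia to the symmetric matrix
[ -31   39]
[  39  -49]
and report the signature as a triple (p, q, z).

Answer: (1, 1, 0)

Derivation:
step 0: pivot -31 → sign −
step 1: pivot 2/31 → sign +
signature = (1, 1, 0)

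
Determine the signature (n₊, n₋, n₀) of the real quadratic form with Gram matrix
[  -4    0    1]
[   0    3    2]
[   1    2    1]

step 0: pivot -4 → sign −
step 1: pivot 3 → sign +
step 2: pivot -1/12 → sign −
signature = (1, 2, 0)

Answer: (1, 2, 0)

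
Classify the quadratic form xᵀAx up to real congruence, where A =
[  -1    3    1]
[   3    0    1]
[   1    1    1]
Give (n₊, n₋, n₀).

step 0: pivot -1 → sign −
step 1: pivot 9 → sign +
step 2: pivot 2/9 → sign +
signature = (2, 1, 0)

Answer: (2, 1, 0)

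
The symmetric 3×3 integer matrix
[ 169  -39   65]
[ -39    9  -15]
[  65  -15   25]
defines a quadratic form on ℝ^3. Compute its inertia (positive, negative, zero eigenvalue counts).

step 0: pivot 169 → sign +
step 1: row/col 1 already zero → sign 0
step 2: row/col 2 already zero → sign 0
signature = (1, 0, 2)

Answer: (1, 0, 2)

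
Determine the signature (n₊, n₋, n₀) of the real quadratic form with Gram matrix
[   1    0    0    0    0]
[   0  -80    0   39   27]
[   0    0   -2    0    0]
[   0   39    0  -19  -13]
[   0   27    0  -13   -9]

step 0: pivot 1 → sign +
step 1: pivot -80 → sign −
step 2: pivot -2 → sign −
step 3: pivot 1/80 → sign +
step 4: pivot -2 → sign −
signature = (2, 3, 0)

Answer: (2, 3, 0)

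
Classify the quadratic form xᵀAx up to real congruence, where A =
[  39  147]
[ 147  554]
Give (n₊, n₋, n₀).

step 0: pivot 39 → sign +
step 1: pivot -1/13 → sign −
signature = (1, 1, 0)

Answer: (1, 1, 0)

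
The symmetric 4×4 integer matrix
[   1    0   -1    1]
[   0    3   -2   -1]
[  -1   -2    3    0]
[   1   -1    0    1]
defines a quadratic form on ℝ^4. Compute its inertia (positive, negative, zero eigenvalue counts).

Answer: (3, 1, 0)

Derivation:
step 0: pivot 1 → sign +
step 1: pivot 3 → sign +
step 2: pivot 2/3 → sign +
step 3: pivot -1/2 → sign −
signature = (3, 1, 0)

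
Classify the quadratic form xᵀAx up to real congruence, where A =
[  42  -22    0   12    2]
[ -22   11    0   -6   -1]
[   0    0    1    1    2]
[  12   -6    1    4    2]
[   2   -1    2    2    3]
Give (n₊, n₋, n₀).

step 0: pivot 42 → sign +
step 1: pivot -11/21 → sign −
step 2: pivot 1 → sign +
step 3: pivot -3/11 → sign −
step 4: row/col 4 already zero → sign 0
signature = (2, 2, 1)

Answer: (2, 2, 1)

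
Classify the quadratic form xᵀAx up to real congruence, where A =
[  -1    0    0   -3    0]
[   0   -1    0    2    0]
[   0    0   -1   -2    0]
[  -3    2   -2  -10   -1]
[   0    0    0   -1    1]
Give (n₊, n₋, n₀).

step 0: pivot -1 → sign −
step 1: pivot -1 → sign −
step 2: pivot -1 → sign −
step 3: pivot 7 → sign +
step 4: pivot 6/7 → sign +
signature = (2, 3, 0)

Answer: (2, 3, 0)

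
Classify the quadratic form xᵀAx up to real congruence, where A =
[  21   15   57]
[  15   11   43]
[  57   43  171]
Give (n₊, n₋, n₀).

Answer: (2, 1, 0)

Derivation:
step 0: pivot 21 → sign +
step 1: pivot 2/7 → sign +
step 2: pivot -2 → sign −
signature = (2, 1, 0)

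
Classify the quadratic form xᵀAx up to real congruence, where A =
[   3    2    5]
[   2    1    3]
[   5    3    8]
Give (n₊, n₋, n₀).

Answer: (1, 1, 1)

Derivation:
step 0: pivot 3 → sign +
step 1: pivot -1/3 → sign −
step 2: row/col 2 already zero → sign 0
signature = (1, 1, 1)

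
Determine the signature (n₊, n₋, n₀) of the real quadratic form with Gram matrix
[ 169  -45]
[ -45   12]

Answer: (2, 0, 0)

Derivation:
step 0: pivot 169 → sign +
step 1: pivot 3/169 → sign +
signature = (2, 0, 0)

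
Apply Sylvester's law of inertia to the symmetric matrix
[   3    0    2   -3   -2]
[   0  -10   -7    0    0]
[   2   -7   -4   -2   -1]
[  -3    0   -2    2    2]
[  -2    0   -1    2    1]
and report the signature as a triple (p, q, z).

step 0: pivot 3 → sign +
step 1: pivot -10 → sign −
step 2: pivot -13/30 → sign −
step 3: pivot -1 → sign −
step 4: pivot -1/13 → sign −
signature = (1, 4, 0)

Answer: (1, 4, 0)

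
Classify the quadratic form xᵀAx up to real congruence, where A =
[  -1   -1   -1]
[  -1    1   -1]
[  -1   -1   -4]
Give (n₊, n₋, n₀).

Answer: (1, 2, 0)

Derivation:
step 0: pivot -1 → sign −
step 1: pivot 2 → sign +
step 2: pivot -3 → sign −
signature = (1, 2, 0)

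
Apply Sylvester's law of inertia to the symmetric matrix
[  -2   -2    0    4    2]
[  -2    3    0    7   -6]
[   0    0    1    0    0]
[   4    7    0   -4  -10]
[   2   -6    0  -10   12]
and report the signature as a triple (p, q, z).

step 0: pivot -2 → sign −
step 1: pivot 5 → sign +
step 2: pivot 1 → sign +
step 3: pivot 11/5 → sign +
step 4: pivot 6/11 → sign +
signature = (4, 1, 0)

Answer: (4, 1, 0)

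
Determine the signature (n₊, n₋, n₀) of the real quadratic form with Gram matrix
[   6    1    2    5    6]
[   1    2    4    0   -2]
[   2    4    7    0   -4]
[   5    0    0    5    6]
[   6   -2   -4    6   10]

step 0: pivot 6 → sign +
step 1: pivot 11/6 → sign +
step 2: pivot -1 → sign −
step 3: pivot 5/11 → sign +
step 4: pivot -6/5 → sign −
signature = (3, 2, 0)

Answer: (3, 2, 0)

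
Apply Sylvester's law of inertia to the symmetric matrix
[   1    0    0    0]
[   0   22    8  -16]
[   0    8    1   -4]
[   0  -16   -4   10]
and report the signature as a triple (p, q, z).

Answer: (3, 1, 0)

Derivation:
step 0: pivot 1 → sign +
step 1: pivot 22 → sign +
step 2: pivot -21/11 → sign −
step 3: pivot 2/21 → sign +
signature = (3, 1, 0)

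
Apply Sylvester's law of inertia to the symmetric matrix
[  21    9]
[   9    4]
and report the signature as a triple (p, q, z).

step 0: pivot 21 → sign +
step 1: pivot 1/7 → sign +
signature = (2, 0, 0)

Answer: (2, 0, 0)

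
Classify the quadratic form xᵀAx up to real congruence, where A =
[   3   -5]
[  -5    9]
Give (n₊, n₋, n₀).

Answer: (2, 0, 0)

Derivation:
step 0: pivot 3 → sign +
step 1: pivot 2/3 → sign +
signature = (2, 0, 0)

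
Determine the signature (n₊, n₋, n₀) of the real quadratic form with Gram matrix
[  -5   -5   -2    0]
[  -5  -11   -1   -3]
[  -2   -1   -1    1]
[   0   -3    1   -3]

Answer: (1, 3, 0)

Derivation:
step 0: pivot -5 → sign −
step 1: pivot -6 → sign −
step 2: pivot -1/30 → sign −
step 3: pivot 6 → sign +
signature = (1, 3, 0)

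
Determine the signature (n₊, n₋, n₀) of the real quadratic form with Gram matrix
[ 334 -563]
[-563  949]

step 0: pivot 334 → sign +
step 1: pivot -3/334 → sign −
signature = (1, 1, 0)

Answer: (1, 1, 0)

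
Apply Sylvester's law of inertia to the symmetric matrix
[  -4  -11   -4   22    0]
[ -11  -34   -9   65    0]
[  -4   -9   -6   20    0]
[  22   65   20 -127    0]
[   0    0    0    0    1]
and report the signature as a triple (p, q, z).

step 0: pivot -4 → sign −
step 1: pivot -15/4 → sign −
step 2: pivot -14/15 → sign −
step 3: pivot -3/7 → sign −
step 4: pivot 1 → sign +
signature = (1, 4, 0)

Answer: (1, 4, 0)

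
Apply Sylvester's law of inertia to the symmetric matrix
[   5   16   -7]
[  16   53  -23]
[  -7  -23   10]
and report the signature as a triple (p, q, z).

Answer: (2, 0, 1)

Derivation:
step 0: pivot 5 → sign +
step 1: pivot 9/5 → sign +
step 2: row/col 2 already zero → sign 0
signature = (2, 0, 1)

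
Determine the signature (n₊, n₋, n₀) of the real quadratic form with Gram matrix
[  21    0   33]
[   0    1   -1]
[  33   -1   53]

Answer: (3, 0, 0)

Derivation:
step 0: pivot 21 → sign +
step 1: pivot 1 → sign +
step 2: pivot 1/7 → sign +
signature = (3, 0, 0)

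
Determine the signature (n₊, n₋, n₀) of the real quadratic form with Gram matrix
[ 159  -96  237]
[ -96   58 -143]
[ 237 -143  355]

Answer: (3, 0, 0)

Derivation:
step 0: pivot 159 → sign +
step 1: pivot 2/53 → sign +
step 2: pivot 3/2 → sign +
signature = (3, 0, 0)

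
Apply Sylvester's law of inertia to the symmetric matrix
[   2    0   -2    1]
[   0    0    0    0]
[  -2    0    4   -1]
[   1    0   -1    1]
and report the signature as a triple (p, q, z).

step 0: pivot 2 → sign +
step 1: pivot 2 → sign +
step 2: pivot 1/2 → sign +
step 3: row/col 3 already zero → sign 0
signature = (3, 0, 1)

Answer: (3, 0, 1)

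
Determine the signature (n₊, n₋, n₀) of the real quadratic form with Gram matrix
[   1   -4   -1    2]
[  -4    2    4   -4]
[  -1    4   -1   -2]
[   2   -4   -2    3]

step 0: pivot 1 → sign +
step 1: pivot -14 → sign −
step 2: pivot -2 → sign −
step 3: pivot 1/7 → sign +
signature = (2, 2, 0)

Answer: (2, 2, 0)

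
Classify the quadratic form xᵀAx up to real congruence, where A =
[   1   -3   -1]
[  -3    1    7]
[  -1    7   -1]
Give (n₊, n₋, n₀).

Answer: (1, 1, 1)

Derivation:
step 0: pivot 1 → sign +
step 1: pivot -8 → sign −
step 2: row/col 2 already zero → sign 0
signature = (1, 1, 1)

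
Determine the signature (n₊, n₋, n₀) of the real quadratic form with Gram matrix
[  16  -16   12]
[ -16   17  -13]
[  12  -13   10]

step 0: pivot 16 → sign +
step 1: pivot 1 → sign +
step 2: row/col 2 already zero → sign 0
signature = (2, 0, 1)

Answer: (2, 0, 1)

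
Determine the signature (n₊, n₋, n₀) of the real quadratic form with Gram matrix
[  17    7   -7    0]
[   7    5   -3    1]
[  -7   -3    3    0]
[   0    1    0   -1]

step 0: pivot 17 → sign +
step 1: pivot 36/17 → sign +
step 2: pivot 1/9 → sign +
step 3: pivot -3/2 → sign −
signature = (3, 1, 0)

Answer: (3, 1, 0)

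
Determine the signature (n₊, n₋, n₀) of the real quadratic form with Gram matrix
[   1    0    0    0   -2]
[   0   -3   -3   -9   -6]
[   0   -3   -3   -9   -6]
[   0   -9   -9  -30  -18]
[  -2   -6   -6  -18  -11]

Answer: (1, 3, 1)

Derivation:
step 0: pivot 1 → sign +
step 1: pivot -3 → sign −
step 2: pivot -3 → sign −
step 3: pivot -3 → sign −
step 4: row/col 4 already zero → sign 0
signature = (1, 3, 1)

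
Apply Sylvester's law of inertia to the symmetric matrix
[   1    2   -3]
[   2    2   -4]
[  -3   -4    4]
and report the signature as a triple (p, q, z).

Answer: (1, 2, 0)

Derivation:
step 0: pivot 1 → sign +
step 1: pivot -2 → sign −
step 2: pivot -3 → sign −
signature = (1, 2, 0)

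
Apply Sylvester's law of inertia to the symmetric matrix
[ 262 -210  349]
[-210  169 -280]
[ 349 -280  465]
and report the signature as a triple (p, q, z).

step 0: pivot 262 → sign +
step 1: pivot 89/131 → sign +
step 2: pivot 1/178 → sign +
signature = (3, 0, 0)

Answer: (3, 0, 0)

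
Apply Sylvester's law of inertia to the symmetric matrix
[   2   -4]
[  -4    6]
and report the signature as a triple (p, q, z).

Answer: (1, 1, 0)

Derivation:
step 0: pivot 2 → sign +
step 1: pivot -2 → sign −
signature = (1, 1, 0)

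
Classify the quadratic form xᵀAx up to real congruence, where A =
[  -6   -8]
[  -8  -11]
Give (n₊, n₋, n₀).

step 0: pivot -6 → sign −
step 1: pivot -1/3 → sign −
signature = (0, 2, 0)

Answer: (0, 2, 0)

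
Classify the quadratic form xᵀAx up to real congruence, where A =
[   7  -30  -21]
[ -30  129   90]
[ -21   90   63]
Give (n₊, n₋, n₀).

step 0: pivot 7 → sign +
step 1: pivot 3/7 → sign +
step 2: row/col 2 already zero → sign 0
signature = (2, 0, 1)

Answer: (2, 0, 1)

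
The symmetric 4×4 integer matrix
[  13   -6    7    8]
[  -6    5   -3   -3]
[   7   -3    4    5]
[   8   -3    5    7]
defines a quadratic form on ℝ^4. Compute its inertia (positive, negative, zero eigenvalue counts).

step 0: pivot 13 → sign +
step 1: pivot 29/13 → sign +
step 2: pivot 6/29 → sign +
step 3: row/col 3 already zero → sign 0
signature = (3, 0, 1)

Answer: (3, 0, 1)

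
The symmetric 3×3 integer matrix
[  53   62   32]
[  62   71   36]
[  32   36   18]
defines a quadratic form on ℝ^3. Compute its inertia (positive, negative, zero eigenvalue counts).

step 0: pivot 53 → sign +
step 1: pivot -81/53 → sign −
step 2: pivot 2/81 → sign +
signature = (2, 1, 0)

Answer: (2, 1, 0)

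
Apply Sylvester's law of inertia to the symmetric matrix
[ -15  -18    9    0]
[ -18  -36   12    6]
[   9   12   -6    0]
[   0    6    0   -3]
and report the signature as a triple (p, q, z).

Answer: (0, 3, 1)

Derivation:
step 0: pivot -15 → sign −
step 1: pivot -72/5 → sign −
step 2: pivot -1/2 → sign −
step 3: row/col 3 already zero → sign 0
signature = (0, 3, 1)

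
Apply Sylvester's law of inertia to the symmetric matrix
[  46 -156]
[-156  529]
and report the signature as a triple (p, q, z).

step 0: pivot 46 → sign +
step 1: pivot -1/23 → sign −
signature = (1, 1, 0)

Answer: (1, 1, 0)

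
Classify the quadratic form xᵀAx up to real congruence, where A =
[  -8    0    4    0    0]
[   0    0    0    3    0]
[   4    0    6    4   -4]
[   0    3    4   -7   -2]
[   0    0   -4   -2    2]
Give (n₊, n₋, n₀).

step 0: pivot -8 → sign −
step 1: pivot 8 → sign +
step 2: pivot -9 → sign −
step 3: pivot 1 → sign +
step 4: row/col 4 already zero → sign 0
signature = (2, 2, 1)

Answer: (2, 2, 1)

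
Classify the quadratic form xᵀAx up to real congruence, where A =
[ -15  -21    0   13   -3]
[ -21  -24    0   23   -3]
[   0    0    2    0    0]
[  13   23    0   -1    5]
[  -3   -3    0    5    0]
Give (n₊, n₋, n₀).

Answer: (4, 1, 0)

Derivation:
step 0: pivot -15 → sign −
step 1: pivot 27/5 → sign +
step 2: pivot 2 → sign +
step 3: pivot 6 → sign +
step 4: pivot 1/27 → sign +
signature = (4, 1, 0)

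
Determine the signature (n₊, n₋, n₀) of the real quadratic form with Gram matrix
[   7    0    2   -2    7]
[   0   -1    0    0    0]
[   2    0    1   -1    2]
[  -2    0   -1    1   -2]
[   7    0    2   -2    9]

Answer: (3, 1, 1)

Derivation:
step 0: pivot 7 → sign +
step 1: pivot -1 → sign −
step 2: pivot 3/7 → sign +
step 3: pivot 2 → sign +
step 4: row/col 4 already zero → sign 0
signature = (3, 1, 1)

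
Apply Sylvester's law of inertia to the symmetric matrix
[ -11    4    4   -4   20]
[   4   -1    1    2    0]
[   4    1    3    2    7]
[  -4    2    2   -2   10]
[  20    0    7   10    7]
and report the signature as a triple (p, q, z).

step 0: pivot -11 → sign −
step 1: pivot 5/11 → sign +
step 2: pivot -44/5 → sign −
step 3: pivot -6/11 → sign −
step 4: pivot -3/4 → sign −
signature = (1, 4, 0)

Answer: (1, 4, 0)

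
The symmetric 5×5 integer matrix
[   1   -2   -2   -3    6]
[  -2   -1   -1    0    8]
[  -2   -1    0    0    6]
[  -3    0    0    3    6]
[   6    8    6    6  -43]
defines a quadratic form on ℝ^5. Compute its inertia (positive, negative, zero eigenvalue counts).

step 0: pivot 1 → sign +
step 1: pivot -5 → sign −
step 2: pivot 1 → sign +
step 3: pivot 6/5 → sign +
step 4: pivot -3 → sign −
signature = (3, 2, 0)

Answer: (3, 2, 0)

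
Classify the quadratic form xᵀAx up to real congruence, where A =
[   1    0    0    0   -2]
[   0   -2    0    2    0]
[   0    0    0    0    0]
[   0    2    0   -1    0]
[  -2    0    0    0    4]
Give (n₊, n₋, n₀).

Answer: (2, 1, 2)

Derivation:
step 0: pivot 1 → sign +
step 1: pivot -2 → sign −
step 2: pivot 1 → sign +
step 3: row/col 3 already zero → sign 0
step 4: row/col 4 already zero → sign 0
signature = (2, 1, 2)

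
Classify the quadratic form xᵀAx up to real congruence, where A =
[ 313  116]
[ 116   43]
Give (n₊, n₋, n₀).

Answer: (2, 0, 0)

Derivation:
step 0: pivot 313 → sign +
step 1: pivot 3/313 → sign +
signature = (2, 0, 0)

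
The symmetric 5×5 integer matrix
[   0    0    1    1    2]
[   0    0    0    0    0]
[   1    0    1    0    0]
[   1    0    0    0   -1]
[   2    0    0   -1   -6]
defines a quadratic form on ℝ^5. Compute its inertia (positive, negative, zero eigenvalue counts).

Answer: (2, 2, 1)

Derivation:
step 0: pivot 1 → sign +
step 1: pivot -1 → sign −
step 2: pivot 1 → sign +
step 3: pivot -3 → sign −
step 4: row/col 4 already zero → sign 0
signature = (2, 2, 1)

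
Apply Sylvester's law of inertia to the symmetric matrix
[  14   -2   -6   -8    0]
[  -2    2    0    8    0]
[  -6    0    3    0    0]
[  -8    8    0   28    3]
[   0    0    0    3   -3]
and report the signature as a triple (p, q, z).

step 0: pivot 14 → sign +
step 1: pivot 12/7 → sign +
step 2: pivot -4 → sign −
step 3: pivot -3/4 → sign −
step 4: row/col 4 already zero → sign 0
signature = (2, 2, 1)

Answer: (2, 2, 1)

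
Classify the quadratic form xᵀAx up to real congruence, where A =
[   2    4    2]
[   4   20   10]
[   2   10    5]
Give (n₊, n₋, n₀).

Answer: (2, 0, 1)

Derivation:
step 0: pivot 2 → sign +
step 1: pivot 12 → sign +
step 2: row/col 2 already zero → sign 0
signature = (2, 0, 1)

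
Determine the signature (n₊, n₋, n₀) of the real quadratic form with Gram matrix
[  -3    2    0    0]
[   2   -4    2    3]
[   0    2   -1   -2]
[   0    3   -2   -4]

step 0: pivot -3 → sign −
step 1: pivot -8/3 → sign −
step 2: pivot 1/2 → sign +
step 3: pivot -3/4 → sign −
signature = (1, 3, 0)

Answer: (1, 3, 0)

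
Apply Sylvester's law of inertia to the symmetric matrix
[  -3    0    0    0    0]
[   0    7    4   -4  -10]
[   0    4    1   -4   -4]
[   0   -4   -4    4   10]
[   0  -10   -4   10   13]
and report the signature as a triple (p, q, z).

step 0: pivot -3 → sign −
step 1: pivot 7 → sign +
step 2: pivot -9/7 → sign −
step 3: pivot 4 → sign +
step 4: row/col 4 already zero → sign 0
signature = (2, 2, 1)

Answer: (2, 2, 1)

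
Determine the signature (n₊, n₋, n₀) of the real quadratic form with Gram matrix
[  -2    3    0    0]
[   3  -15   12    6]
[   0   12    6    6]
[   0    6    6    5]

step 0: pivot -2 → sign −
step 1: pivot -21/2 → sign −
step 2: pivot 138/7 → sign +
step 3: pivot 1/23 → sign +
signature = (2, 2, 0)

Answer: (2, 2, 0)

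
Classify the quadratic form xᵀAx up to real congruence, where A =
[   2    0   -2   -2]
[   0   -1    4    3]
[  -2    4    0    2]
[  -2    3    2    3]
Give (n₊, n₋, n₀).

step 0: pivot 2 → sign +
step 1: pivot -1 → sign −
step 2: pivot 14 → sign +
step 3: pivot -2/7 → sign −
signature = (2, 2, 0)

Answer: (2, 2, 0)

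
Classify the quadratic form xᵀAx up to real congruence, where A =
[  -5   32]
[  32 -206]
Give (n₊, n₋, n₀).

Answer: (0, 2, 0)

Derivation:
step 0: pivot -5 → sign −
step 1: pivot -6/5 → sign −
signature = (0, 2, 0)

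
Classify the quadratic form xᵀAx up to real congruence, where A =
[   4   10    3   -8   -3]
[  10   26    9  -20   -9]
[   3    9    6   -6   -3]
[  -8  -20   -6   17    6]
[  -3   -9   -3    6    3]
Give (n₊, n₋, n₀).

step 0: pivot 4 → sign +
step 1: pivot 1 → sign +
step 2: pivot 3/2 → sign +
step 3: pivot 1 → sign +
step 4: pivot -3 → sign −
signature = (4, 1, 0)

Answer: (4, 1, 0)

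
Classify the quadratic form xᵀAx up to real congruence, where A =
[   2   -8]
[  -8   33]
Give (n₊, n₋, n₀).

Answer: (2, 0, 0)

Derivation:
step 0: pivot 2 → sign +
step 1: pivot 1 → sign +
signature = (2, 0, 0)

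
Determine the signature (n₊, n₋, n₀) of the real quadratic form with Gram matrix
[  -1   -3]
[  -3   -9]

step 0: pivot -1 → sign −
step 1: row/col 1 already zero → sign 0
signature = (0, 1, 1)

Answer: (0, 1, 1)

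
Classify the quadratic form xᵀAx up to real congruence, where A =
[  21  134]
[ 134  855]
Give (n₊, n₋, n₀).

step 0: pivot 21 → sign +
step 1: pivot -1/21 → sign −
signature = (1, 1, 0)

Answer: (1, 1, 0)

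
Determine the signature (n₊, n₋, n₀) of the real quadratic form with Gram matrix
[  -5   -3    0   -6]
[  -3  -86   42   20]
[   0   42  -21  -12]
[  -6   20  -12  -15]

Answer: (0, 4, 0)

Derivation:
step 0: pivot -5 → sign −
step 1: pivot -421/5 → sign −
step 2: pivot -21/421 → sign −
step 3: pivot -1/7 → sign −
signature = (0, 4, 0)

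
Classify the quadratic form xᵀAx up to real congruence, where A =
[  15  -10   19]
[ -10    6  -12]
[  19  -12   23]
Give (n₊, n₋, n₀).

step 0: pivot 15 → sign +
step 1: pivot -2/3 → sign −
step 2: pivot -2/5 → sign −
signature = (1, 2, 0)

Answer: (1, 2, 0)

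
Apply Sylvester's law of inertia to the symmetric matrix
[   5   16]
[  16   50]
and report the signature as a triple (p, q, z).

Answer: (1, 1, 0)

Derivation:
step 0: pivot 5 → sign +
step 1: pivot -6/5 → sign −
signature = (1, 1, 0)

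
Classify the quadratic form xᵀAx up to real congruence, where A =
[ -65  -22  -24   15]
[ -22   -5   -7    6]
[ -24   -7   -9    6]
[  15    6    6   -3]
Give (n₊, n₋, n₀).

Answer: (2, 2, 0)

Derivation:
step 0: pivot -65 → sign −
step 1: pivot 159/65 → sign +
step 2: pivot -104/159 → sign −
step 3: pivot 3/26 → sign +
signature = (2, 2, 0)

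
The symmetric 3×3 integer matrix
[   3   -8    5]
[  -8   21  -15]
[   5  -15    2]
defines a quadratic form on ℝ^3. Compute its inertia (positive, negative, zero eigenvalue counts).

step 0: pivot 3 → sign +
step 1: pivot -1/3 → sign −
step 2: pivot 2 → sign +
signature = (2, 1, 0)

Answer: (2, 1, 0)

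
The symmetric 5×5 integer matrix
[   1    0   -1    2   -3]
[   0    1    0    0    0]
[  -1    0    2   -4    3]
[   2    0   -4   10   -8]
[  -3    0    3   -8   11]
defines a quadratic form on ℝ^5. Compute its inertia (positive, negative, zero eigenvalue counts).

step 0: pivot 1 → sign +
step 1: pivot 1 → sign +
step 2: pivot 1 → sign +
step 3: pivot 2 → sign +
step 4: row/col 4 already zero → sign 0
signature = (4, 0, 1)

Answer: (4, 0, 1)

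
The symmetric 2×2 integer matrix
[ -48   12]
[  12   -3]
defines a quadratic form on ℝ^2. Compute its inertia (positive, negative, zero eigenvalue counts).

Answer: (0, 1, 1)

Derivation:
step 0: pivot -48 → sign −
step 1: row/col 1 already zero → sign 0
signature = (0, 1, 1)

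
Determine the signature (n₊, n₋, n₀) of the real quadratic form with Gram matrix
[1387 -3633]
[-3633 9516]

Answer: (2, 0, 0)

Derivation:
step 0: pivot 1387 → sign +
step 1: pivot 3/1387 → sign +
signature = (2, 0, 0)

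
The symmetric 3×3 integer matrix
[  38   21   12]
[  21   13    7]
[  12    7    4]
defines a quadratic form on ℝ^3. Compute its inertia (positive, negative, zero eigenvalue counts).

Answer: (3, 0, 0)

Derivation:
step 0: pivot 38 → sign +
step 1: pivot 53/38 → sign +
step 2: pivot 6/53 → sign +
signature = (3, 0, 0)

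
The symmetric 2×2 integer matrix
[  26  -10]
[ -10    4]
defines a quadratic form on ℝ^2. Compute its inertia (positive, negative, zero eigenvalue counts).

step 0: pivot 26 → sign +
step 1: pivot 2/13 → sign +
signature = (2, 0, 0)

Answer: (2, 0, 0)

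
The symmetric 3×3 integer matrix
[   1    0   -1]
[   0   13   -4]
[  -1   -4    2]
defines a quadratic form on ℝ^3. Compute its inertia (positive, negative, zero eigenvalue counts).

Answer: (2, 1, 0)

Derivation:
step 0: pivot 1 → sign +
step 1: pivot 13 → sign +
step 2: pivot -3/13 → sign −
signature = (2, 1, 0)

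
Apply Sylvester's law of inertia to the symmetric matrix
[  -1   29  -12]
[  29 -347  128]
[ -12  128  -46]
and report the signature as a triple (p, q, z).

Answer: (2, 1, 0)

Derivation:
step 0: pivot -1 → sign −
step 1: pivot 494 → sign +
step 2: pivot 6/247 → sign +
signature = (2, 1, 0)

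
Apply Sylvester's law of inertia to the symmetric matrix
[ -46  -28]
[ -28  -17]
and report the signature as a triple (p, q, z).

step 0: pivot -46 → sign −
step 1: pivot 1/23 → sign +
signature = (1, 1, 0)

Answer: (1, 1, 0)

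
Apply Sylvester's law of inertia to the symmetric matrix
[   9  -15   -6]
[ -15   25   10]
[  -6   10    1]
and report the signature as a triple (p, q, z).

step 0: pivot 9 → sign +
step 1: pivot -3 → sign −
step 2: row/col 2 already zero → sign 0
signature = (1, 1, 1)

Answer: (1, 1, 1)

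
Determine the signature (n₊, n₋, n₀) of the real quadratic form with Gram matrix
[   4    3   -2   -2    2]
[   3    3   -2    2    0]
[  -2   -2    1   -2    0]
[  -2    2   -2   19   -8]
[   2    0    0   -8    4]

Answer: (3, 1, 1)

Derivation:
step 0: pivot 4 → sign +
step 1: pivot 3/4 → sign +
step 2: pivot -1/3 → sign −
step 3: pivot 3 → sign +
step 4: row/col 4 already zero → sign 0
signature = (3, 1, 1)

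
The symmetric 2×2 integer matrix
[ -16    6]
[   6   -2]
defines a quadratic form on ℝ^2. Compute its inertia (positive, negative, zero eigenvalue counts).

step 0: pivot -16 → sign −
step 1: pivot 1/4 → sign +
signature = (1, 1, 0)

Answer: (1, 1, 0)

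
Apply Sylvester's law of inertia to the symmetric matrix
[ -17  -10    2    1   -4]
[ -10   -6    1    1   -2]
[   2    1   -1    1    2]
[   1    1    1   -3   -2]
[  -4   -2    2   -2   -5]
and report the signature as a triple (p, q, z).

Answer: (0, 5, 0)

Derivation:
step 0: pivot -17 → sign −
step 1: pivot -2/17 → sign −
step 2: pivot -1/2 → sign −
step 3: pivot -1 → sign −
step 4: pivot -1 → sign −
signature = (0, 5, 0)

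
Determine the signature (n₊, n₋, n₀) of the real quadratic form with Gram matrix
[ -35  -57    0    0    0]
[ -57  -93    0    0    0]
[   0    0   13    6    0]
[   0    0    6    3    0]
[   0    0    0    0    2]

Answer: (3, 2, 0)

Derivation:
step 0: pivot -35 → sign −
step 1: pivot -6/35 → sign −
step 2: pivot 13 → sign +
step 3: pivot 3/13 → sign +
step 4: pivot 2 → sign +
signature = (3, 2, 0)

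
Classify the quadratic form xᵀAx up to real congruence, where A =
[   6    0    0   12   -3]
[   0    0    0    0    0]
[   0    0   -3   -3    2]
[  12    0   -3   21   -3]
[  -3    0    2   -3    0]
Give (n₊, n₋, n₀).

step 0: pivot 6 → sign +
step 1: pivot -3 → sign −
step 2: pivot -1/6 → sign −
step 3: pivot 6 → sign +
step 4: row/col 4 already zero → sign 0
signature = (2, 2, 1)

Answer: (2, 2, 1)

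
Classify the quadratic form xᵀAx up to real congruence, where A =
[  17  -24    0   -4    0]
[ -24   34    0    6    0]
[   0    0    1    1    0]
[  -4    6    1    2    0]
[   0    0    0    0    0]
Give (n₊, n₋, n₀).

step 0: pivot 17 → sign +
step 1: pivot 2/17 → sign +
step 2: pivot 1 → sign +
step 3: pivot -1 → sign −
step 4: row/col 4 already zero → sign 0
signature = (3, 1, 1)

Answer: (3, 1, 1)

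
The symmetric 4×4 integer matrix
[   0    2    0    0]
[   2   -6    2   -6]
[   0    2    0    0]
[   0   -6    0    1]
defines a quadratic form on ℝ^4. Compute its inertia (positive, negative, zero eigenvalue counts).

step 0: pivot -6 → sign −
step 1: pivot 2/3 → sign +
step 2: pivot 1 → sign +
step 3: row/col 3 already zero → sign 0
signature = (2, 1, 1)

Answer: (2, 1, 1)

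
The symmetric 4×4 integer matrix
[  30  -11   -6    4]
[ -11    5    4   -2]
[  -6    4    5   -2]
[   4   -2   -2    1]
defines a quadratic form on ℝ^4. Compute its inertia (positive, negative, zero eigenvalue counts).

step 0: pivot 30 → sign +
step 1: pivot 29/30 → sign +
step 2: pivot 13/29 → sign +
step 3: pivot 1/13 → sign +
signature = (4, 0, 0)

Answer: (4, 0, 0)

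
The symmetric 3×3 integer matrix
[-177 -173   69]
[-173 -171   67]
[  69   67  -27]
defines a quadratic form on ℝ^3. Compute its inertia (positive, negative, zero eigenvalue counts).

step 0: pivot -177 → sign −
step 1: pivot -338/177 → sign −
step 2: row/col 2 already zero → sign 0
signature = (0, 2, 1)

Answer: (0, 2, 1)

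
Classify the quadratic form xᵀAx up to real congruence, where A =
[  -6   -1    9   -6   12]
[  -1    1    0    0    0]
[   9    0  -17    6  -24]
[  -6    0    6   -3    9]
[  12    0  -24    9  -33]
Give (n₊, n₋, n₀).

Answer: (3, 2, 0)

Derivation:
step 0: pivot -6 → sign −
step 1: pivot 7/6 → sign +
step 2: pivot -38/7 → sign −
step 3: pivot 51/19 → sign +
step 4: pivot 6/17 → sign +
signature = (3, 2, 0)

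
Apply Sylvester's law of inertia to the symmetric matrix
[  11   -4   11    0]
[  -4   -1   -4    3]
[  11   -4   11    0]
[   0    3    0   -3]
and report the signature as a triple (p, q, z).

step 0: pivot 11 → sign +
step 1: pivot -27/11 → sign −
step 2: pivot 2/3 → sign +
step 3: row/col 3 already zero → sign 0
signature = (2, 1, 1)

Answer: (2, 1, 1)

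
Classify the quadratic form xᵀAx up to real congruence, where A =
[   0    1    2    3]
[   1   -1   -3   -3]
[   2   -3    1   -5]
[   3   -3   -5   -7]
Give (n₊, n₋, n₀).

Answer: (3, 1, 0)

Derivation:
step 0: pivot -1 → sign −
step 1: pivot 1 → sign +
step 2: pivot 9 → sign +
step 3: pivot 2/9 → sign +
signature = (3, 1, 0)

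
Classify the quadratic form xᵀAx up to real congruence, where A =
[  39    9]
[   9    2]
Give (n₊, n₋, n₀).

step 0: pivot 39 → sign +
step 1: pivot -1/13 → sign −
signature = (1, 1, 0)

Answer: (1, 1, 0)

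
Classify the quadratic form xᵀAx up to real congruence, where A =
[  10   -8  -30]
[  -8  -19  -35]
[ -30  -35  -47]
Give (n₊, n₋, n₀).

Answer: (2, 1, 0)

Derivation:
step 0: pivot 10 → sign +
step 1: pivot -127/5 → sign −
step 2: pivot 6/127 → sign +
signature = (2, 1, 0)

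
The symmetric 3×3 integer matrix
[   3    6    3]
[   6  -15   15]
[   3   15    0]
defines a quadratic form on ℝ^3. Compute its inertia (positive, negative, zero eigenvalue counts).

Answer: (1, 1, 1)

Derivation:
step 0: pivot 3 → sign +
step 1: pivot -27 → sign −
step 2: row/col 2 already zero → sign 0
signature = (1, 1, 1)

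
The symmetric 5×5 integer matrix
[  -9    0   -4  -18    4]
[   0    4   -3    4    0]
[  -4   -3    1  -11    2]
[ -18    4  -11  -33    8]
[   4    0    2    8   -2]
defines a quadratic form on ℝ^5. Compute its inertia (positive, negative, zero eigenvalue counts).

Answer: (2, 3, 0)

Derivation:
step 0: pivot -9 → sign −
step 1: pivot 4 → sign +
step 2: pivot 19/36 → sign +
step 3: pivot -1 → sign −
step 4: pivot -6/19 → sign −
signature = (2, 3, 0)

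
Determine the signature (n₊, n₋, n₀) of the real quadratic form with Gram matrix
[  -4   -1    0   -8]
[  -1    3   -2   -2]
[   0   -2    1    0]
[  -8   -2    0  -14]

step 0: pivot -4 → sign −
step 1: pivot 13/4 → sign +
step 2: pivot -3/13 → sign −
step 3: pivot 2 → sign +
signature = (2, 2, 0)

Answer: (2, 2, 0)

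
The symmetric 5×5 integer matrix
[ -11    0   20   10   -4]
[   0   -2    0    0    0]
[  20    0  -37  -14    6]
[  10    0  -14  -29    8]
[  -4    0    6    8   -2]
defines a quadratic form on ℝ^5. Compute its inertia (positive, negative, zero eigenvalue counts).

Answer: (1, 4, 0)

Derivation:
step 0: pivot -11 → sign −
step 1: pivot -2 → sign −
step 2: pivot -7/11 → sign −
step 3: pivot 53/7 → sign +
step 4: pivot -6/53 → sign −
signature = (1, 4, 0)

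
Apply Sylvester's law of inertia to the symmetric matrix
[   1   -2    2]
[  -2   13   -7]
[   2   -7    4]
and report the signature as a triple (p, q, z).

Answer: (2, 1, 0)

Derivation:
step 0: pivot 1 → sign +
step 1: pivot 9 → sign +
step 2: pivot -1 → sign −
signature = (2, 1, 0)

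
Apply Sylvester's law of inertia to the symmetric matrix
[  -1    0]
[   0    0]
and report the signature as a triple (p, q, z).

Answer: (0, 1, 1)

Derivation:
step 0: pivot -1 → sign −
step 1: row/col 1 already zero → sign 0
signature = (0, 1, 1)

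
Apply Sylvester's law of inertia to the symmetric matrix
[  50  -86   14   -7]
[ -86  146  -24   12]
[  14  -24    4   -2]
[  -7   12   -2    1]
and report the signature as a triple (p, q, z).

step 0: pivot 50 → sign +
step 1: pivot -48/25 → sign −
step 2: pivot 1/12 → sign +
step 3: row/col 3 already zero → sign 0
signature = (2, 1, 1)

Answer: (2, 1, 1)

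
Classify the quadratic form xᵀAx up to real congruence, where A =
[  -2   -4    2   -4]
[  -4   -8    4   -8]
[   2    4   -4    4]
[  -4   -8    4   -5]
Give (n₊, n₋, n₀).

Answer: (1, 2, 1)

Derivation:
step 0: pivot -2 → sign −
step 1: pivot -2 → sign −
step 2: pivot 3 → sign +
step 3: row/col 3 already zero → sign 0
signature = (1, 2, 1)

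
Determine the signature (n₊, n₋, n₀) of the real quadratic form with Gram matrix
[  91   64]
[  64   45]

Answer: (1, 1, 0)

Derivation:
step 0: pivot 91 → sign +
step 1: pivot -1/91 → sign −
signature = (1, 1, 0)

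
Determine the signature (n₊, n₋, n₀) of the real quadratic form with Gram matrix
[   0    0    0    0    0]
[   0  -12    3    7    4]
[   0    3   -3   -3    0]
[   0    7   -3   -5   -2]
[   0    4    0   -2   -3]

step 0: pivot -12 → sign −
step 1: pivot -9/4 → sign −
step 2: pivot -2/9 → sign −
step 3: pivot -1 → sign −
step 4: row/col 4 already zero → sign 0
signature = (0, 4, 1)

Answer: (0, 4, 1)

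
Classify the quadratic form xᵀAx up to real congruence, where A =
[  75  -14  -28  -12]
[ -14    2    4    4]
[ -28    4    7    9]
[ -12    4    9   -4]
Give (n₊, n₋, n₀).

step 0: pivot 75 → sign +
step 1: pivot -46/75 → sign −
step 2: pivot -1 → sign −
step 3: pivot 3/23 → sign +
signature = (2, 2, 0)

Answer: (2, 2, 0)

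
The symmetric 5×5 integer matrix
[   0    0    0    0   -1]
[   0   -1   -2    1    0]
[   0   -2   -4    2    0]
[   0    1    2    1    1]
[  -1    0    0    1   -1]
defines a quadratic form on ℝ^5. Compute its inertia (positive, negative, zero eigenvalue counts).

step 0: pivot -1 → sign −
step 1: pivot 2 → sign +
step 2: pivot -3/2 → sign −
step 3: pivot 2/3 → sign +
step 4: row/col 4 already zero → sign 0
signature = (2, 2, 1)

Answer: (2, 2, 1)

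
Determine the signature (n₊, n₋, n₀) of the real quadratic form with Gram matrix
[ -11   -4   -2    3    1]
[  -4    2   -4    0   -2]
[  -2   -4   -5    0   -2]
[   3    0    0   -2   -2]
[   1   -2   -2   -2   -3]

Answer: (2, 3, 0)

Derivation:
step 0: pivot -11 → sign −
step 1: pivot 38/11 → sign +
step 2: pivot -147/19 → sign −
step 3: pivot -59/49 → sign −
step 4: pivot 3/59 → sign +
signature = (2, 3, 0)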